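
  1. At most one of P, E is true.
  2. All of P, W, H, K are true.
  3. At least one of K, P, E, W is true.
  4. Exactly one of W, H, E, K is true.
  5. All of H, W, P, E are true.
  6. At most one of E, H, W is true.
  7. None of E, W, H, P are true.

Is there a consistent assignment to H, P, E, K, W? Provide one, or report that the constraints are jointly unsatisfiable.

Case H = True:
  Constraint (7) is violated (H=T) — contradiction.
Case H = False:
  Constraint (2) is violated (H=F) — contradiction.
Both cases fail — unsatisfiable.

No satisfying assignment exists.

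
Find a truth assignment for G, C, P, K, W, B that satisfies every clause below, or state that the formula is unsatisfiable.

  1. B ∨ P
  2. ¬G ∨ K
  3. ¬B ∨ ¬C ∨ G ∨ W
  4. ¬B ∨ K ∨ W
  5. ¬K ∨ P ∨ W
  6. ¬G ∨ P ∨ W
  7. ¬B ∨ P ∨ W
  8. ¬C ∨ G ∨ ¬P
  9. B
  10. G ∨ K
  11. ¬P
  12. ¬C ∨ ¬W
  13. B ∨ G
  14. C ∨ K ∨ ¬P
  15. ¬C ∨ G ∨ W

Unit clause (B) forces B = True.
Unit clause (¬P) forces P = False.
In (¬B ∨ P ∨ W) only W is left, so W = True.
In (¬C ∨ ¬W) only ¬C is left, so C = False.
Set G = True.
  then (¬G ∨ K) forces K = True.
All clauses satisfied.

G=T, C=F, P=F, K=T, W=T, B=T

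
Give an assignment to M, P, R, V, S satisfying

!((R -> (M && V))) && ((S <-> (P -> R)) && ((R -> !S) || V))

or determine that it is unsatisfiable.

M = False; P = True; R = True; V = True; S = True

  !((R -> (M && V))) = True
    R -> (M && V) = False
      M && V = False
  (S <-> (P -> R)) && ((R -> !S) || V) = True
    S <-> (P -> R) = True
      P -> R = True
    (R -> !S) || V = True
      R -> !S = False
        !S = False
Both conjuncts True, so the formula holds.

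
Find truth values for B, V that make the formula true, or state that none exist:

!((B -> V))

B: True; V: False

  !((B -> V)) = True
    B -> V = False
The formula evaluates to True.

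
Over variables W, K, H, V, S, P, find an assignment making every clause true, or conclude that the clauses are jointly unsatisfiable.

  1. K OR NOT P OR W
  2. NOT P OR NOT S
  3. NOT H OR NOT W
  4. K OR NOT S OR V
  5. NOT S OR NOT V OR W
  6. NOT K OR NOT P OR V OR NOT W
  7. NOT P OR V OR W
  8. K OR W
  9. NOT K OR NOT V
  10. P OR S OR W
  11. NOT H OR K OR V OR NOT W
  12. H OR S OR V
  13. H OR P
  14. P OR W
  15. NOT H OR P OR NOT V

W = True, K = False, H = False, V = True, S = False, P = True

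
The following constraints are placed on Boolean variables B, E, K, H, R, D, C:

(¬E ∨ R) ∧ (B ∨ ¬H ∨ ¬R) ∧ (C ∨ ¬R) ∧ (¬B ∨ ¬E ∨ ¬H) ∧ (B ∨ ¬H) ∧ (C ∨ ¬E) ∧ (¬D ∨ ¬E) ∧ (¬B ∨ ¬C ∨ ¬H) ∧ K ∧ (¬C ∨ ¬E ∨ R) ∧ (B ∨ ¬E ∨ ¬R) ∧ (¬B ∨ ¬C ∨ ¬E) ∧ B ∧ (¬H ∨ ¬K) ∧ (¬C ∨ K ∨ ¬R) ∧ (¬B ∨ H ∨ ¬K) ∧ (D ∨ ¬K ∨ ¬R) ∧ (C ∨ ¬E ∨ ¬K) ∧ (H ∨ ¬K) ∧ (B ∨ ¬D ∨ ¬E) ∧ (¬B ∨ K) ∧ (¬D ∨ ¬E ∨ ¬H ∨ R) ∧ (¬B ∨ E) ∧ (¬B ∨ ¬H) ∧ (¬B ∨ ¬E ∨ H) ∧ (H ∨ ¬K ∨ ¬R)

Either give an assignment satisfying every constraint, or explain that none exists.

Unsatisfiable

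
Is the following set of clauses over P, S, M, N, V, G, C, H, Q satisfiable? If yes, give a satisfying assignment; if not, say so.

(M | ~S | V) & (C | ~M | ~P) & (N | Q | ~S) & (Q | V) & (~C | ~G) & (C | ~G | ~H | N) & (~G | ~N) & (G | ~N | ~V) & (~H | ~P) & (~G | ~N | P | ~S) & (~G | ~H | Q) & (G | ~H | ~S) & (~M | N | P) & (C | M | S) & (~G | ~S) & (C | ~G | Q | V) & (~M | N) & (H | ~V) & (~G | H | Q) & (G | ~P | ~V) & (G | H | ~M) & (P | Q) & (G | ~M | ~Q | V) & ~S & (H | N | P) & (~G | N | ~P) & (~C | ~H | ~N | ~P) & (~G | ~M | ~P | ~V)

P = False; S = False; M = False; N = False; V = False; G = False; C = True; H = True; Q = True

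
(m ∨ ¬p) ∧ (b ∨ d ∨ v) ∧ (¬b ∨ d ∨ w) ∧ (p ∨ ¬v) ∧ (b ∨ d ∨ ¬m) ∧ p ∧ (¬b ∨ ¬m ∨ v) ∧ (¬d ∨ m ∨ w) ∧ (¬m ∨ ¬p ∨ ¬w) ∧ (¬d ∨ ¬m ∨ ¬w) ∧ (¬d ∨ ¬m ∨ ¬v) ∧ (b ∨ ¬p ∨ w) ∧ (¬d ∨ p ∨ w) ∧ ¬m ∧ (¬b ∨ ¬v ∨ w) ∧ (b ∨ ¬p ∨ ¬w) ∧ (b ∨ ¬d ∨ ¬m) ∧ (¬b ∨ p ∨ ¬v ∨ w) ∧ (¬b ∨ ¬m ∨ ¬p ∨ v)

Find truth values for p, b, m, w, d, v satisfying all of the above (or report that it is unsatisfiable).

UNSATISFIABLE

Case p = True:
  (m ∨ ¬p) forces m = True.
  Clause (¬m) is falsified — contradiction.
Case p = False:
  Clause (p) is falsified — contradiction.
Both cases fail, so the formula is unsatisfiable.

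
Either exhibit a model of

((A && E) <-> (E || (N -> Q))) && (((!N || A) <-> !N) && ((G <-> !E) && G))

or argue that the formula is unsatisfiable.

G: True; N: True; A: False; E: False; Q: False

  (A && E) <-> (E || (N -> Q)) = True
    A && E = False
    E || (N -> Q) = False
      N -> Q = False
  ((!N || A) <-> !N) && ((G <-> !E) && G) = True
    (!N || A) <-> !N = True
      !N || A = False
        !N = False
      !N = False
    (G <-> !E) && G = True
      G <-> !E = True
        !E = True
Both conjuncts True, so the formula holds.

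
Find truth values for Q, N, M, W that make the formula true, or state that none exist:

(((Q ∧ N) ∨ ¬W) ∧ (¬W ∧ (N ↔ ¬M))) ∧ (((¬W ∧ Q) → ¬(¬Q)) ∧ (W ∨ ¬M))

Q: False; N: True; M: False; W: False

  ((Q ∧ N) ∨ ¬W) ∧ (¬W ∧ (N ↔ ¬M)) = True
    (Q ∧ N) ∨ ¬W = True
      Q ∧ N = False
      ¬W = True
    ¬W ∧ (N ↔ ¬M) = True
      ¬W = True
      N ↔ ¬M = True
        ¬M = True
  ((¬W ∧ Q) → ¬(¬Q)) ∧ (W ∨ ¬M) = True
    (¬W ∧ Q) → ¬(¬Q) = True
      ¬W ∧ Q = False
        ¬W = True
      ¬(¬Q) = False
        ¬Q = True
    W ∨ ¬M = True
      ¬M = True
Both conjuncts True, so the formula holds.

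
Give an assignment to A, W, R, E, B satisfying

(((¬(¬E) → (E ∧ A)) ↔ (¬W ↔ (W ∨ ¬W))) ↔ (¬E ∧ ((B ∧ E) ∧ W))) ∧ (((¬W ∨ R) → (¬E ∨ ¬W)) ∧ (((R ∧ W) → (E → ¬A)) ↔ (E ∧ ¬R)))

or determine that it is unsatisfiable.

A = True; W = True; R = False; E = True; B = False

  ((¬(¬E) → (E ∧ A)) ↔ (¬W ↔ (W ∨ ¬W))) ↔ (¬E ∧ ((B ∧ E) ∧ W)) = True
    (¬(¬E) → (E ∧ A)) ↔ (¬W ↔ (W ∨ ¬W)) = False
      ¬(¬E) → (E ∧ A) = True
        ¬(¬E) = True
          ¬E = False
        E ∧ A = True
      ¬W ↔ (W ∨ ¬W) = False
        ¬W = False
        W ∨ ¬W = True
          ¬W = False
    ¬E ∧ ((B ∧ E) ∧ W) = False
      ¬E = False
      (B ∧ E) ∧ W = False
        B ∧ E = False
  ((¬W ∨ R) → (¬E ∨ ¬W)) ∧ (((R ∧ W) → (E → ¬A)) ↔ (E ∧ ¬R)) = True
    (¬W ∨ R) → (¬E ∨ ¬W) = True
      ¬W ∨ R = False
        ¬W = False
      ¬E ∨ ¬W = False
        ¬E = False
        ¬W = False
    ((R ∧ W) → (E → ¬A)) ↔ (E ∧ ¬R) = True
      (R ∧ W) → (E → ¬A) = True
        R ∧ W = False
        E → ¬A = False
          ¬A = False
      E ∧ ¬R = True
        ¬R = True
Both conjuncts True, so the formula holds.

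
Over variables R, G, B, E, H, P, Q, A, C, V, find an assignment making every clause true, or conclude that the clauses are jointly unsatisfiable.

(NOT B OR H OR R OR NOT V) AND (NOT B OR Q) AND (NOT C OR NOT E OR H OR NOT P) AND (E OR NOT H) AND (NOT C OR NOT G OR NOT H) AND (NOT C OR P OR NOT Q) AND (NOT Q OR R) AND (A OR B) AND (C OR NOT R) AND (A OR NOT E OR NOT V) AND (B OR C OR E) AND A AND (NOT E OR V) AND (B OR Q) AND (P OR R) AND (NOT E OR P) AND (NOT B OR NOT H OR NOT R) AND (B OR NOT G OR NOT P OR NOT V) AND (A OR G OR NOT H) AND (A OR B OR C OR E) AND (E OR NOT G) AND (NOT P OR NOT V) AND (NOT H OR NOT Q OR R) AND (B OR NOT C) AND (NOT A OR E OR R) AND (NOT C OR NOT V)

R = True, G = False, B = True, E = False, H = False, P = True, Q = True, A = True, C = True, V = False

Unit clause (A) forces A = True.
Try R = False:
  (NOT Q OR R) forces Q = False.
  (NOT B OR Q) forces B = False.
  clause (B OR Q) is falsified — backtrack.
So R = True.
  then (C OR NOT R) forces C = True.
  then (B OR NOT C) forces B = True.
  then (NOT C OR NOT V) forces V = False.
  then (NOT B OR Q) forces Q = True.
  then (NOT C OR P OR NOT Q) forces P = True.
  then (NOT E OR V) forces E = False.
  then (NOT B OR NOT H OR NOT R) forces H = False.
  then (E OR NOT G) forces G = False.
All clauses satisfied.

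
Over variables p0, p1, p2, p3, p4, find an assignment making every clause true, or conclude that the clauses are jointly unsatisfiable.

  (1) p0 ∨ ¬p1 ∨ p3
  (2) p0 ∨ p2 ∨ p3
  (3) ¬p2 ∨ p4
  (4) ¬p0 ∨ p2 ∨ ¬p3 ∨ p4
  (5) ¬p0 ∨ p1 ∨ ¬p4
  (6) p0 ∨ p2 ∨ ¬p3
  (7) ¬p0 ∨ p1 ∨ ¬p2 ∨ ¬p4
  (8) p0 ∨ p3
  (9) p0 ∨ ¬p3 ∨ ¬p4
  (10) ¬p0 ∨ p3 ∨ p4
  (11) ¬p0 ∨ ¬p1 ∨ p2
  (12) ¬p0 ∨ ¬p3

Try p0 = False:
  (p0 ∨ p3) forces p3 = True.
  (p0 ∨ p2 ∨ ¬p3) forces p2 = True.
  (¬p2 ∨ p4) forces p4 = True.
  clause (p0 ∨ ¬p3 ∨ ¬p4) is falsified — backtrack.
So p0 = True.
  then (¬p0 ∨ ¬p3) forces p3 = False.
  then (¬p0 ∨ p3 ∨ p4) forces p4 = True.
  then (¬p0 ∨ p1 ∨ ¬p4) forces p1 = True.
  then (¬p0 ∨ ¬p1 ∨ p2) forces p2 = True.
All clauses satisfied.

p0=T, p1=T, p2=T, p3=F, p4=T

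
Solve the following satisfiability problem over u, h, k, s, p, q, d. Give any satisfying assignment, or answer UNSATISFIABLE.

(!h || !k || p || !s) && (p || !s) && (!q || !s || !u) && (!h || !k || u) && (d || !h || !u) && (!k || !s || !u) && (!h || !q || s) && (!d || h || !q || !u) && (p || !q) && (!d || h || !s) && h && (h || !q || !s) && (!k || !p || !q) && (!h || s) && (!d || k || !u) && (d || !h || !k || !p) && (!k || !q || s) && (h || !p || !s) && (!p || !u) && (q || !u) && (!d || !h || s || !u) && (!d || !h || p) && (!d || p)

Unit clause (h) forces h = True.
In (!h || s) only s is left, so s = True.
In (p || !s) only p is left, so p = True.
In (!p || !u) only !u is left, so u = False.
In (!h || !k || u) only !k is left, so k = False.
Set q = False.
Set d = True.
All clauses satisfied.

u = False; h = True; k = False; s = True; p = True; q = False; d = True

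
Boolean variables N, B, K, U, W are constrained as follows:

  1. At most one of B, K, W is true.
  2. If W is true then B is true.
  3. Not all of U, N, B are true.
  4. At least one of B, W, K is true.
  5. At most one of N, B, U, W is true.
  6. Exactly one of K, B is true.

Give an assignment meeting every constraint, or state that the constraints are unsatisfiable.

N = True, B = False, K = True, U = False, W = False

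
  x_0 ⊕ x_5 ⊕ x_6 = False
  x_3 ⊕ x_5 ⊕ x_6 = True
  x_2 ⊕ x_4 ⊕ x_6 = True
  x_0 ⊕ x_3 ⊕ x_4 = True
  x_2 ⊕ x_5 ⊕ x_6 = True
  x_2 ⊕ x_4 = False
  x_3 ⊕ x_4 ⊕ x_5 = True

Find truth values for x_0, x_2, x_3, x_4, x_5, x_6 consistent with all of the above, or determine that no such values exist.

Unsatisfiable — no assignment works.

Adding constraints 1, 3, 4, 6, 7 mod 2: every variable appears an even number of times on the left, so the left side is 0.
But the right sides sum to 1 (mod 2). 0 ≠ 1 — the system is inconsistent.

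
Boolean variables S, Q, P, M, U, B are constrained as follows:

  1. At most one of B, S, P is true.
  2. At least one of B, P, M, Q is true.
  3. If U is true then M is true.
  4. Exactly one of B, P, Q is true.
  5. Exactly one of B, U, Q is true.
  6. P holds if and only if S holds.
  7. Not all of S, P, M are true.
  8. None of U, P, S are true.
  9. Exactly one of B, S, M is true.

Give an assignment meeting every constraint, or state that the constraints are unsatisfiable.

S = False; Q = False; P = False; M = False; U = False; B = True

  (1) {B, S, P}: 1 true — at most one ✓
  (2) {B, P, M, Q}: 1 true — at least one ✓
  (3) U=F ⇒ M: vacuous ✓
  (4) {B, P, Q}: 1 true — exactly one ✓
  (5) {B, U, Q}: 1 true — exactly one ✓
  (6) P=F, S=F — same ✓
  (7) {S, P, M}: 0/3 true — not all ✓
  (8) {U, P, S}: 0 true — none ✓
  (9) {B, S, M}: 1 true — exactly one ✓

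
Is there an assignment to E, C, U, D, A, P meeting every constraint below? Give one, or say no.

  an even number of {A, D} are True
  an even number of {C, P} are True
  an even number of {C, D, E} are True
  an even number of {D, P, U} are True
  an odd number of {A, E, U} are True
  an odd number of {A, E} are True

E = False; C = True; U = False; D = True; A = True; P = True

{A, D}: 2 true → even ✓
{C, P}: 2 true → even ✓
{C, D, E}: 2 true → even ✓
{D, P, U}: 2 true → even ✓
{A, E, U}: 1 true → odd ✓
{A, E}: 1 true → odd ✓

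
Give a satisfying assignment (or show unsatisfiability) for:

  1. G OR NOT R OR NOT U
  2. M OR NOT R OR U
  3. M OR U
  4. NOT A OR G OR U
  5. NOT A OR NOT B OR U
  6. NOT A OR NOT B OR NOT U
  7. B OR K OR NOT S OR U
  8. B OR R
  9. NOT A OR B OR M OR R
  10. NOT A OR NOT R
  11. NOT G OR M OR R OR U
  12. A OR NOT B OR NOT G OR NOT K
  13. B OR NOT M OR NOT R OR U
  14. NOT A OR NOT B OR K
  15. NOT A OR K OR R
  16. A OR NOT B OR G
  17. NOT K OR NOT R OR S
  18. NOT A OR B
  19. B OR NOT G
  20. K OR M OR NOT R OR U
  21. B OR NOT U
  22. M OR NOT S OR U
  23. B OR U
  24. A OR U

A = False; B = True; G = True; K = False; R = True; S = True; U = True; M = True

Try A = True:
  (NOT A OR NOT R) forces R = False.
  (B OR R) forces B = True.
  (NOT A OR NOT B OR U) forces U = True.
  clause (NOT A OR NOT B OR NOT U) is falsified — backtrack.
So A = False.
  then (A OR U) forces U = True.
  then (B OR NOT U) forces B = True.
  then (A OR NOT B OR G) forces G = True.
  then (A OR NOT B OR NOT G OR NOT K) forces K = False.
Set R = True.
Set S = True.
Set M = True.
All clauses satisfied.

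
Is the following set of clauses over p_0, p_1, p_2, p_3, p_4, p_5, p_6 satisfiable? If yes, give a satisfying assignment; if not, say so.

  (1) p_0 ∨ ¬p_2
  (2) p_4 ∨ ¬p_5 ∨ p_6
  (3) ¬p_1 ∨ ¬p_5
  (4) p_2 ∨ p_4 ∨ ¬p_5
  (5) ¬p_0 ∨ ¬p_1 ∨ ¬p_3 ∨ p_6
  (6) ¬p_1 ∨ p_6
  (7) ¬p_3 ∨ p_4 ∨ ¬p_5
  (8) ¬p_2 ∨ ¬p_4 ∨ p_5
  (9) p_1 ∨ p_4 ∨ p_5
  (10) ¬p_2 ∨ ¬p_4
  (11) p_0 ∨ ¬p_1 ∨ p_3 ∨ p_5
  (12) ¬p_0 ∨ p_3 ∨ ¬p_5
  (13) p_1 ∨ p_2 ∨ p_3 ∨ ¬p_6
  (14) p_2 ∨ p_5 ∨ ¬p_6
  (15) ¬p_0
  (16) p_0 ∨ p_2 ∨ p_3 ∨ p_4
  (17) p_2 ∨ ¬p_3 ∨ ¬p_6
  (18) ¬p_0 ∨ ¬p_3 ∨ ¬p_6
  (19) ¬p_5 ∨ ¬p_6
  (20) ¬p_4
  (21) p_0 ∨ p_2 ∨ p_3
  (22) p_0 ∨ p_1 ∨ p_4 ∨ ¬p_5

Case p_0 = True:
  Clause (¬p_0) is falsified — contradiction.
Case p_0 = False:
  (p_0 ∨ ¬p_2) forces p_2 = False.
  (¬p_4) forces p_4 = False.
  (p_2 ∨ p_4 ∨ ¬p_5) forces p_5 = False.
  (p_1 ∨ p_4 ∨ p_5) forces p_1 = True.
  (¬p_1 ∨ p_6) forces p_6 = True.
  Clause (p_2 ∨ p_5 ∨ ¬p_6) is falsified — contradiction.
Both cases fail, so the formula is unsatisfiable.

Unsatisfiable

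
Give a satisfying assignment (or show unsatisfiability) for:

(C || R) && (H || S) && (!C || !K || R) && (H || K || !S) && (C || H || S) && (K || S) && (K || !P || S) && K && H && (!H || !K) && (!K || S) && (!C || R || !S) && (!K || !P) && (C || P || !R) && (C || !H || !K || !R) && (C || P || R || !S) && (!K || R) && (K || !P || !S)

Unsatisfiable

Case H = True:
  (K) forces K = True.
  Clause (!H || !K) is falsified — contradiction.
Case H = False:
  Clause (H) is falsified — contradiction.
Both cases fail, so the formula is unsatisfiable.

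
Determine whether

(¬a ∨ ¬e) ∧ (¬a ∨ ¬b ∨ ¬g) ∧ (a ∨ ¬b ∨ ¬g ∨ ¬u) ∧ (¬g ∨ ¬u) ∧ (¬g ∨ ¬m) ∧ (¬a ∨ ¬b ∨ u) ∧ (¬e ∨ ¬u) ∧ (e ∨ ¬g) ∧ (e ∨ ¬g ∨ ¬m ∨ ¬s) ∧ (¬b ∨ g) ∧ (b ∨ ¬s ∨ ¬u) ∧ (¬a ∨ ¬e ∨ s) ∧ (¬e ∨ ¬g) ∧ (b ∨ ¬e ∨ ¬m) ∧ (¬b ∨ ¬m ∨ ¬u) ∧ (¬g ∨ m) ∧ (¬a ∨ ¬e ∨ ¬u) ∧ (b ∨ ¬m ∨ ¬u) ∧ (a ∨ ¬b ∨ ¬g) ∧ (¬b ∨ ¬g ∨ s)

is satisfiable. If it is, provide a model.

m=F, a=F, b=F, s=F, e=F, u=T, g=F

Set m = False.
  then (¬g ∨ m) forces g = False.
  then (¬b ∨ g) forces b = False.
Set a = False.
Set s = False.
Set e = False.
Set u = True.
All clauses satisfied.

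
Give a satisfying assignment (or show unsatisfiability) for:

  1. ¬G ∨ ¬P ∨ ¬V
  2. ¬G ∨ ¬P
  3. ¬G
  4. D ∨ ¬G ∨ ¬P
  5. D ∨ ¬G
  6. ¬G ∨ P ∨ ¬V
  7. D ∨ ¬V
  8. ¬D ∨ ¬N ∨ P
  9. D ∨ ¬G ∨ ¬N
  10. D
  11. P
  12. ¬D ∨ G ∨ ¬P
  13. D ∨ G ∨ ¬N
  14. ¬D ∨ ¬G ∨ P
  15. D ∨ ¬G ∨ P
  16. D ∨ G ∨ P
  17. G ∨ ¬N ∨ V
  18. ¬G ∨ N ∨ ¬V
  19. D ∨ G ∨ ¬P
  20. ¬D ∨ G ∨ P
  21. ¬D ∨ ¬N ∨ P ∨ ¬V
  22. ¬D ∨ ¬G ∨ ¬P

Unsatisfiable — no assignment works.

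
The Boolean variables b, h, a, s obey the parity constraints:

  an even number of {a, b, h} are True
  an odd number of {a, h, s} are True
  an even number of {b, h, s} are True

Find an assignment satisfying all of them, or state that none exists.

b = False, h = True, a = True, s = True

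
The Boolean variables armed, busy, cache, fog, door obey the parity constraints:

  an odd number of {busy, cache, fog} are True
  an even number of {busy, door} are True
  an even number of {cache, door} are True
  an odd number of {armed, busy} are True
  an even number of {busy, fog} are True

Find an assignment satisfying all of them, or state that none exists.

armed = False; busy = True; cache = True; fog = True; door = True

{busy, cache, fog}: 3 true → odd ✓
{busy, door}: 2 true → even ✓
{cache, door}: 2 true → even ✓
{armed, busy}: 1 true → odd ✓
{busy, fog}: 2 true → even ✓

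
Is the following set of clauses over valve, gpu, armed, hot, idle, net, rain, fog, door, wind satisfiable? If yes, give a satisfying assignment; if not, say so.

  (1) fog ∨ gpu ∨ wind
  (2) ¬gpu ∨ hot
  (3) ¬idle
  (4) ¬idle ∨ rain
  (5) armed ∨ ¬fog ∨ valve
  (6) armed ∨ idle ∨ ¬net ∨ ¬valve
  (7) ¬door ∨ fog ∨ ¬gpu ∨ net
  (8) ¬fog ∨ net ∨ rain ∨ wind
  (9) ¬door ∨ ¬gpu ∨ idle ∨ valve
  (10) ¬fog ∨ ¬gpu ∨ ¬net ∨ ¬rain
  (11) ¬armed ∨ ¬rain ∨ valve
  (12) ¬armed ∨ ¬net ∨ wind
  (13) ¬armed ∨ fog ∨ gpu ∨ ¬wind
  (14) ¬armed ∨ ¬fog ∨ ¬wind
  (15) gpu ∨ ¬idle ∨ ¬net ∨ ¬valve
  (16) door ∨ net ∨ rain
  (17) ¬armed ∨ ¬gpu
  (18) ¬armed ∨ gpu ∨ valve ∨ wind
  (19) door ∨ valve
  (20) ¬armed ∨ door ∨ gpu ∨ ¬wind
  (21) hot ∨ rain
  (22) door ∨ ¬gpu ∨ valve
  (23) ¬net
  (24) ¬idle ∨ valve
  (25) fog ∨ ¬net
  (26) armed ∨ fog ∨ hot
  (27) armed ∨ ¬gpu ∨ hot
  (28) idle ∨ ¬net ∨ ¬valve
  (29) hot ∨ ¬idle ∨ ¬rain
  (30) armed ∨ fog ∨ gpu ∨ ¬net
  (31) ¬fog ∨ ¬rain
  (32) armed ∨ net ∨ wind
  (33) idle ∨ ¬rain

valve = True, gpu = False, armed = False, hot = True, idle = False, net = False, rain = False, fog = True, door = True, wind = True

Unit clause (¬idle) forces idle = False.
Unit clause (¬net) forces net = False.
In (idle ∨ ¬rain) only ¬rain is left, so rain = False.
In (door ∨ net ∨ rain) only door is left, so door = True.
In (hot ∨ rain) only hot is left, so hot = True.
Set valve = True.
Set gpu = False.
Set armed = False.
  then (armed ∨ net ∨ wind) forces wind = True.
Set fog = True.
All clauses satisfied.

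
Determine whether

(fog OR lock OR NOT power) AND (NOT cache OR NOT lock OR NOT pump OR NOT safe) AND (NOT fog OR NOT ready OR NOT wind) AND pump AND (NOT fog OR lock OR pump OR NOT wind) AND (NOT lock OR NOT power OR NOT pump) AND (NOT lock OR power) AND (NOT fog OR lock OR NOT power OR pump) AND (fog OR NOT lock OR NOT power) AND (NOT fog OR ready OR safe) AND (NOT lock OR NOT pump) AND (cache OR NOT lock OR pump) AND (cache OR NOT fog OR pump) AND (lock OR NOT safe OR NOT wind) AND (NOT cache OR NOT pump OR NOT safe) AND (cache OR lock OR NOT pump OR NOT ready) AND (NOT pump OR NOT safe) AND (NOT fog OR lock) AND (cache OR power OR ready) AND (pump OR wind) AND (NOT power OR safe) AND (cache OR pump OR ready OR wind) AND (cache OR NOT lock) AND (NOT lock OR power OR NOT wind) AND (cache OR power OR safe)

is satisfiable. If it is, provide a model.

Unit clause (pump) forces pump = True.
In (NOT lock OR NOT pump) only NOT lock is left, so lock = False.
In (NOT pump OR NOT safe) only NOT safe is left, so safe = False.
In (NOT fog OR lock) only NOT fog is left, so fog = False.
In (NOT power OR safe) only NOT power is left, so power = False.
In (cache OR power OR safe) only cache is left, so cache = True.
Set ready = True.
Set wind = True.
All clauses satisfied.

ready=T, fog=F, safe=F, wind=T, power=F, cache=T, lock=F, pump=T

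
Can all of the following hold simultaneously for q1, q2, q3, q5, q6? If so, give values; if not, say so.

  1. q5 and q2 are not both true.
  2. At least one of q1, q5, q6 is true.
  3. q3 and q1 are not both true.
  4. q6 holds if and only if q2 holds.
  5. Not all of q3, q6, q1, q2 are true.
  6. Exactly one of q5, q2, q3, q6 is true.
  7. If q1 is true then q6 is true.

q1=F; q2=F; q3=F; q5=T; q6=F

  (1) q5=T, q2=F — not both ✓
  (2) {q1, q5, q6}: 1 true — at least one ✓
  (3) q3=F, q1=F — not both ✓
  (4) q6=F, q2=F — same ✓
  (5) {q3, q6, q1, q2}: 0/4 true — not all ✓
  (6) {q5, q2, q3, q6}: 1 true — exactly one ✓
  (7) q1=F ⇒ q6: vacuous ✓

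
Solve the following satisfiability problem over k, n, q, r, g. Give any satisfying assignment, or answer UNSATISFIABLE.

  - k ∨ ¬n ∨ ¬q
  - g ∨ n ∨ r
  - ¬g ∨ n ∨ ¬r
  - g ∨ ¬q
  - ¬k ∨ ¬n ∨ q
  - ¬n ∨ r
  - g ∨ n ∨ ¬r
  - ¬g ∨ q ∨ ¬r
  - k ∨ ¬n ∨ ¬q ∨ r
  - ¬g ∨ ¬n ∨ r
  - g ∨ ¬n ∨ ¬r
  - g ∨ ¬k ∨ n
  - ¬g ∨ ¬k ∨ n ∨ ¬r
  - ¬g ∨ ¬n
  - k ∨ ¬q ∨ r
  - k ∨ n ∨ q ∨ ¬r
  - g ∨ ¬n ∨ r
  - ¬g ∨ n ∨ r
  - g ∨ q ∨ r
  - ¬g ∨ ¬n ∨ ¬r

Case g = True:
  (¬g ∨ ¬n) forces n = False.
  (¬g ∨ n ∨ ¬r) forces r = False.
  Clause (¬g ∨ n ∨ r) is falsified — contradiction.
Case g = False:
  (g ∨ ¬q) forces q = False.
  (g ∨ q ∨ r) forces r = True.
  (g ∨ n ∨ ¬r) forces n = True.
  Clause (g ∨ ¬n ∨ ¬r) is falsified — contradiction.
Both cases fail, so the formula is unsatisfiable.

Unsatisfiable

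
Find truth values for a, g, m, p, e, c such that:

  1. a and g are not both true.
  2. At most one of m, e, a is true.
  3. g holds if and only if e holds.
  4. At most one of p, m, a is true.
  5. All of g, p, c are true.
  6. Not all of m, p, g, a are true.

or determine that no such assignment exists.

a: False; g: True; m: False; p: True; e: True; c: True

  (1) a=F, g=T — not both ✓
  (2) {m, e, a}: 1 true — at most one ✓
  (3) g=T, e=T — same ✓
  (4) {p, m, a}: 1 true — at most one ✓
  (5) {g, p, c}: all 3 true ✓
  (6) {m, p, g, a}: 2/4 true — not all ✓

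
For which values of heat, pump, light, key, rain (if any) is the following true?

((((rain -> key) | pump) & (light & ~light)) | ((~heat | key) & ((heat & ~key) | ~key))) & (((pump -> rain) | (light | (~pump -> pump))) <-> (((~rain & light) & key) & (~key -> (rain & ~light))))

Case rain = True: the conjunct ((pump -> rain) | (light | (~pump -> pump))) <-> (((~rain & light) & key) & (~key -> (rain & ~light))) becomes (True | (light | (~pump -> pump))) <-> (False & (~key -> ~light)) = False.
Case rain = False: the formula simplifies to ((light & ~light) | ((~heat | key) & ((heat & ~key) | ~key))) & ((~pump | (light | (~pump -> pump))) <-> ((light & key) & key)).
  key = True: simplifies to (light & ~light) & ((~pump | (light | (~pump -> pump))) <-> light).
    light = True: the conjunct ~light is False.
    light = False: the conjunct light is False.
  key = False: simplifies to ((light & ~light) | ~heat) & ~((~pump | (light | (~pump -> pump)))).
    pump = True: the conjunct ~((~pump | (light | (~pump -> pump)))) becomes ~((False | True)) = False.
    pump = False: the conjunct ~((~pump | (light | (~pump -> pump)))) becomes ~((True | light)) = False.
Both cases fail — unsatisfiable.

No satisfying assignment exists.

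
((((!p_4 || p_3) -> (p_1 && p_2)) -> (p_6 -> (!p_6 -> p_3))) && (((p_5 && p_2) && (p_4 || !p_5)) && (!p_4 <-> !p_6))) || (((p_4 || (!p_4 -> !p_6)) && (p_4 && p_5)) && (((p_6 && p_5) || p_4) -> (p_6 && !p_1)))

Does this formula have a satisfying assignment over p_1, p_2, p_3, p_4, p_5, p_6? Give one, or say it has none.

p_1 = False, p_2 = False, p_3 = True, p_4 = True, p_5 = True, p_6 = True

  ((((!p_4 || p_3) -> (p_1 && p_2)) -> (p_6 -> (!p_6 -> p_3))) && (((p_5 && p_2) && (p_4 || !p_5)) && (!p_4 <-> !p_6))) || (((p_4 || (!p_4 -> !p_6)) && (p_4 && p_5)) && (((p_6 && p_5) || p_4) -> (p_6 && !p_1))) = True
    (((!p_4 || p_3) -> (p_1 && p_2)) -> (p_6 -> (!p_6 -> p_3))) && (((p_5 && p_2) && (p_4 || !p_5)) && (!p_4 <-> !p_6)) = False
      ((!p_4 || p_3) -> (p_1 && p_2)) -> (p_6 -> (!p_6 -> p_3)) = True
        (!p_4 || p_3) -> (p_1 && p_2) = False
          !p_4 || p_3 = True
            !p_4 = False
          p_1 && p_2 = False
        p_6 -> (!p_6 -> p_3) = True
          !p_6 -> p_3 = True
            !p_6 = False
      ((p_5 && p_2) && (p_4 || !p_5)) && (!p_4 <-> !p_6) = False
        (p_5 && p_2) && (p_4 || !p_5) = False
          p_5 && p_2 = False
          p_4 || !p_5 = True
            !p_5 = False
        !p_4 <-> !p_6 = True
          !p_4 = False
          !p_6 = False
    ((p_4 || (!p_4 -> !p_6)) && (p_4 && p_5)) && (((p_6 && p_5) || p_4) -> (p_6 && !p_1)) = True
      (p_4 || (!p_4 -> !p_6)) && (p_4 && p_5) = True
        p_4 || (!p_4 -> !p_6) = True
          !p_4 -> !p_6 = True
            !p_4 = False
            !p_6 = False
        p_4 && p_5 = True
      ((p_6 && p_5) || p_4) -> (p_6 && !p_1) = True
        (p_6 && p_5) || p_4 = True
          p_6 && p_5 = True
        p_6 && !p_1 = True
          !p_1 = True
The formula evaluates to True.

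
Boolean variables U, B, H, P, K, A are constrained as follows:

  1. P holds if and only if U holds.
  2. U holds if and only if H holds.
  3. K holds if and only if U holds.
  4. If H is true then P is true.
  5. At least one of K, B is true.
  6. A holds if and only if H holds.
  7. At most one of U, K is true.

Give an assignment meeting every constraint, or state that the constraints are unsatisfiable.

U = False, B = True, H = False, P = False, K = False, A = False

  (1) P=F, U=F — same ✓
  (2) U=F, H=F — same ✓
  (3) K=F, U=F — same ✓
  (4) H=F ⇒ P: vacuous ✓
  (5) {K, B}: 1 true — at least one ✓
  (6) A=F, H=F — same ✓
  (7) {U, K}: 0 true — at most one ✓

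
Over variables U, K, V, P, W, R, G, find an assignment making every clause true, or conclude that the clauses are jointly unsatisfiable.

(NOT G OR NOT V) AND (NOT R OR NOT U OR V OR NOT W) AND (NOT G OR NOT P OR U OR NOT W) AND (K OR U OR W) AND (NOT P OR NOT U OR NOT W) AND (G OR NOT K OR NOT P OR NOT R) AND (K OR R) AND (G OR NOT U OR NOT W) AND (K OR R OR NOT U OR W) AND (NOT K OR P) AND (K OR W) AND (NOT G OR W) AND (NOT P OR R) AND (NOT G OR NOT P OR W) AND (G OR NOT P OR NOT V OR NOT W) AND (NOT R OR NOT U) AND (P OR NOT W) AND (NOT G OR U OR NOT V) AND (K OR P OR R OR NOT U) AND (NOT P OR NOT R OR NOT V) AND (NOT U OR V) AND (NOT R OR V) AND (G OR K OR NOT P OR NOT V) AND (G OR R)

The formula is unsatisfiable.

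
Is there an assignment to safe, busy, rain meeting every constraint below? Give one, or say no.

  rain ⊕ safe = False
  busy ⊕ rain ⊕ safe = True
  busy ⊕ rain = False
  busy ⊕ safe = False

safe = True, busy = True, rain = True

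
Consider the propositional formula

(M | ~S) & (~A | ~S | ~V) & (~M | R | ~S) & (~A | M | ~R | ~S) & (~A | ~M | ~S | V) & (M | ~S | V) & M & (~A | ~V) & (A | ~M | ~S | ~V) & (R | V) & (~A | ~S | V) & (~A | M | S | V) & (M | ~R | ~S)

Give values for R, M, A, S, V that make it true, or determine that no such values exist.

Unit clause (M) forces M = True.
Set R = True.
Set A = True.
  then (~A | ~V) forces V = False.
  then (~A | ~S | V) forces S = False.
All clauses satisfied.

R = True, M = True, A = True, S = False, V = False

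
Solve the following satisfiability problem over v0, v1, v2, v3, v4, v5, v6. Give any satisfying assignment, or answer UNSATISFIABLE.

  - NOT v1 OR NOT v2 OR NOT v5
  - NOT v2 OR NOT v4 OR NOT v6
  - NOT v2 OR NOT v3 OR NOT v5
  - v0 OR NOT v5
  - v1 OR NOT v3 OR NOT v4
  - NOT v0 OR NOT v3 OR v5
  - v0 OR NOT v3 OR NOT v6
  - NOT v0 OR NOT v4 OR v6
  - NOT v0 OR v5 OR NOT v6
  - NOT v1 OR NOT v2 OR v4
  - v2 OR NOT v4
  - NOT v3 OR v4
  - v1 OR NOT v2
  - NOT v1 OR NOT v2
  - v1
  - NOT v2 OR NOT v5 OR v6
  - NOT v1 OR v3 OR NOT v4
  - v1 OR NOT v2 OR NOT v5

Unit clause (v1) forces v1 = True.
In (NOT v1 OR NOT v2) only NOT v2 is left, so v2 = False.
In (v2 OR NOT v4) only NOT v4 is left, so v4 = False.
In (NOT v3 OR v4) only NOT v3 is left, so v3 = False.
Set v0 = False.
  then (v0 OR NOT v5) forces v5 = False.
Set v6 = False.
All clauses satisfied.

v0 = False, v1 = True, v2 = False, v3 = False, v4 = False, v5 = False, v6 = False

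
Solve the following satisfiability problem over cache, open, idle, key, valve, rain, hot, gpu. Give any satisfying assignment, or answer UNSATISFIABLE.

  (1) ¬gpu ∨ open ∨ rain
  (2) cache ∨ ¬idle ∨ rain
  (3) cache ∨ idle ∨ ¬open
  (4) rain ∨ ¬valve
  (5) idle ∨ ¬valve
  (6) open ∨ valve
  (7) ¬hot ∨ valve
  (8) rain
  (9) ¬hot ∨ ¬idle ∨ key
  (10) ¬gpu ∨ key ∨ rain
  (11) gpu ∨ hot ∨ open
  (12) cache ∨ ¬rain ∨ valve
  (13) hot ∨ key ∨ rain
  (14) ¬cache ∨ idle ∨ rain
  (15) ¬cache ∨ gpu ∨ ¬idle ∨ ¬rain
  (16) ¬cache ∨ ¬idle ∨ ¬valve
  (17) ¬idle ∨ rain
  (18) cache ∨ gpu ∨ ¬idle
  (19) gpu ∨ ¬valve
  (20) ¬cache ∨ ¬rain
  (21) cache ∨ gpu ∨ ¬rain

cache: False; open: False; idle: True; key: False; valve: True; rain: True; hot: False; gpu: True

Unit clause (rain) forces rain = True.
In (¬cache ∨ ¬rain) only ¬cache is left, so cache = False.
In (cache ∨ gpu ∨ ¬rain) only gpu is left, so gpu = True.
In (cache ∨ ¬rain ∨ valve) only valve is left, so valve = True.
In (idle ∨ ¬valve) only idle is left, so idle = True.
Set open = False.
Set key = False.
  then (¬hot ∨ ¬idle ∨ key) forces hot = False.
All clauses satisfied.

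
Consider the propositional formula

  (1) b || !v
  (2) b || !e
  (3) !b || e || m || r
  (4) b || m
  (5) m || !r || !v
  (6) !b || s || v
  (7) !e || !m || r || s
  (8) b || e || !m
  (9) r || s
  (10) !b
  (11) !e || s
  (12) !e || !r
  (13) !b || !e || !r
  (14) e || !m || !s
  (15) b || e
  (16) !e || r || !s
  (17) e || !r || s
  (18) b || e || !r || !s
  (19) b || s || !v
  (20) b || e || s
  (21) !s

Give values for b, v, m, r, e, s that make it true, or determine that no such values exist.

The formula is unsatisfiable.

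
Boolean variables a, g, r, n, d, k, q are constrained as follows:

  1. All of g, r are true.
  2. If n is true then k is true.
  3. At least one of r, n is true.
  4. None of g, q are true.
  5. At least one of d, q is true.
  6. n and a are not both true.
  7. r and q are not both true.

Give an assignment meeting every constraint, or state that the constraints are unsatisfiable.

Case g = True:
  Constraint (4) is violated (g=T) — contradiction.
Case g = False:
  Constraint (1) is violated (g=F) — contradiction.
Both cases fail — unsatisfiable.

No satisfying assignment exists.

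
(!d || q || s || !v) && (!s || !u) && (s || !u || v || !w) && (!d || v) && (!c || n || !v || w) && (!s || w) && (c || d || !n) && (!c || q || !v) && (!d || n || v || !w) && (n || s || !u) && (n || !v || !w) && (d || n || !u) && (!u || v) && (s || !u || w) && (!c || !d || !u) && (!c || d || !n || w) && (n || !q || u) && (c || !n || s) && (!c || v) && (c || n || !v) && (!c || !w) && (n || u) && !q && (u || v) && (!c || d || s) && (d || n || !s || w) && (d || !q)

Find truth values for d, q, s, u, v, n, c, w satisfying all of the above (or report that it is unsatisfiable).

d=T; q=F; s=T; u=F; v=T; n=T; c=F; w=T

Unit clause (!q) forces q = False.
Set d = True.
  then (!d || v) forces v = True.
  then (!c || q || !v) forces c = False.
  then (c || n || !v) forces n = True.
  then (!d || q || s || !v) forces s = True.
  then (!s || !u) forces u = False.
  then (!s || w) forces w = True.
All clauses satisfied.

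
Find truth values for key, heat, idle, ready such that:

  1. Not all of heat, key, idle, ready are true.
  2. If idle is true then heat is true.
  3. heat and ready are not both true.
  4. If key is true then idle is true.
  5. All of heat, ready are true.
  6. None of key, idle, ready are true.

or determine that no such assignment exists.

Case ready = True:
  Constraint (6) is violated (ready=T) — contradiction.
Case ready = False:
  Constraint (5) is violated (ready=F) — contradiction.
Both cases fail — unsatisfiable.

UNSATISFIABLE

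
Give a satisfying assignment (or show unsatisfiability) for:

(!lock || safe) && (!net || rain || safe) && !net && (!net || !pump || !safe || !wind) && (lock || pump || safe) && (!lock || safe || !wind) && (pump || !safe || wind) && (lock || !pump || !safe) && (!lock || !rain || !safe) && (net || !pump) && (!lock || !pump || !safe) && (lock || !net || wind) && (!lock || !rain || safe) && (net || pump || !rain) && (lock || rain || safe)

net: False; rain: False; wind: True; safe: True; pump: False; lock: False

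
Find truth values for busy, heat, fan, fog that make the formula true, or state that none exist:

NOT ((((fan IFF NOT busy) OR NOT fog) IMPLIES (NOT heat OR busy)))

busy = False, heat = True, fan = True, fog = True

  NOT ((((fan IFF NOT busy) OR NOT fog) IMPLIES (NOT heat OR busy))) = True
    ((fan IFF NOT busy) OR NOT fog) IMPLIES (NOT heat OR busy) = False
      (fan IFF NOT busy) OR NOT fog = True
        fan IFF NOT busy = True
          NOT busy = True
        NOT fog = False
      NOT heat OR busy = False
        NOT heat = False
The formula evaluates to True.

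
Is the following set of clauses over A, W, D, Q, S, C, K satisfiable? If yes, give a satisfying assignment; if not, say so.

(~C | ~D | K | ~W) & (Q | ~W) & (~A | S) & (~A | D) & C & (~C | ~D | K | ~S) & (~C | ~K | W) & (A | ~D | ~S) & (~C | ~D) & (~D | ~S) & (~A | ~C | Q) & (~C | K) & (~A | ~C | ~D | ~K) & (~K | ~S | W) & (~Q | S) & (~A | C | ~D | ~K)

A = False, W = True, D = False, Q = True, S = True, C = True, K = True

Unit clause (C) forces C = True.
In (~C | ~D) only ~D is left, so D = False.
In (~C | K) only K is left, so K = True.
In (~A | D) only ~A is left, so A = False.
In (~C | ~K | W) only W is left, so W = True.
In (Q | ~W) only Q is left, so Q = True.
In (~Q | S) only S is left, so S = True.
All clauses satisfied.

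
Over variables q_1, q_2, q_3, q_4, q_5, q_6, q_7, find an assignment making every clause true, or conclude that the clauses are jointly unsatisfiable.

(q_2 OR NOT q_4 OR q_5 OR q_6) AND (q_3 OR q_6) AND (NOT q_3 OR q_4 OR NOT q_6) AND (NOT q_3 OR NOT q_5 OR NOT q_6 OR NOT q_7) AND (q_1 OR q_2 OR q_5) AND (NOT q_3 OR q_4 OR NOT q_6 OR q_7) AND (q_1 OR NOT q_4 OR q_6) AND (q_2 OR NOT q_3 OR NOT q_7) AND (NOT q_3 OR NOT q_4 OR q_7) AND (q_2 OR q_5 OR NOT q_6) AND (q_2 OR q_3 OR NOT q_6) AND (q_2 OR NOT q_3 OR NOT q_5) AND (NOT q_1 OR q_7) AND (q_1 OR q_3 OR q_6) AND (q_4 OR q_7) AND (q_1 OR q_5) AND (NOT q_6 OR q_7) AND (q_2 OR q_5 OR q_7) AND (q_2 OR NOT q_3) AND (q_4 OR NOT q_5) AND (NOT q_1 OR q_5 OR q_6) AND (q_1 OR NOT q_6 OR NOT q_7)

q_1=T; q_2=T; q_3=F; q_4=F; q_5=F; q_6=T; q_7=T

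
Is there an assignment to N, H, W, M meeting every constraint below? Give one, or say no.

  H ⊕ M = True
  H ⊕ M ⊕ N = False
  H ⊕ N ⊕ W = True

N: True, H: False, W: False, M: True

H ⊕ M = F ⊕ T = True ✓
H ⊕ M ⊕ N = F ⊕ T ⊕ T = False ✓
H ⊕ N ⊕ W = F ⊕ T ⊕ F = True ✓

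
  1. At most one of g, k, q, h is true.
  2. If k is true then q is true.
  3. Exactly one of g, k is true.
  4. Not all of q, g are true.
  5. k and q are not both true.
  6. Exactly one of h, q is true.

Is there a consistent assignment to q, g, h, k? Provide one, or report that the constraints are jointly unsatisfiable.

Case q = True:
  (1) with q=T forces g = False.
  (1) with q=T forces k = False.
  Constraint (3) is violated (g=F, k=F) — contradiction.
Case q = False:
  (2) with q=F forces k = False.
  (3) with k=F forces g = True.
  (1) with g=T forces h = False.
  Constraint (6) is violated (h=F, q=F) — contradiction.
Both cases fail — unsatisfiable.

UNSATISFIABLE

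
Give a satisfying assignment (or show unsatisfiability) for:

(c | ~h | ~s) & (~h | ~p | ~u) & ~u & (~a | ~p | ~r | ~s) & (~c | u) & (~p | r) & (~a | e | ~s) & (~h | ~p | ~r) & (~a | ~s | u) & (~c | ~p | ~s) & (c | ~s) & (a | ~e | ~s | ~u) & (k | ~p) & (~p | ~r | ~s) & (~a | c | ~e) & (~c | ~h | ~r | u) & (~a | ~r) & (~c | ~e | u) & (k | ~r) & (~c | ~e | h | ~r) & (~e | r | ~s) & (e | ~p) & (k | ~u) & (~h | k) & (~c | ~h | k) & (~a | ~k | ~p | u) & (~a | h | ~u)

r: False, a: False, p: False, u: False, c: False, e: False, h: True, k: True, s: False

Unit clause (~u) forces u = False.
In (~c | u) only ~c is left, so c = False.
In (c | ~s) only ~s is left, so s = False.
Set r = False.
  then (~p | r) forces p = False.
Set a = False.
Set e = False.
Set h = True.
  then (~h | k) forces k = True.
All clauses satisfied.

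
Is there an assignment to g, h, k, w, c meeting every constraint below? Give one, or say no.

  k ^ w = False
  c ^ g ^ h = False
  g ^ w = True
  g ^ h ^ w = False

g = True; h = True; k = False; w = False; c = False

k ^ w = F ^ F = False ✓
c ^ g ^ h = F ^ T ^ T = False ✓
g ^ w = T ^ F = True ✓
g ^ h ^ w = T ^ T ^ F = False ✓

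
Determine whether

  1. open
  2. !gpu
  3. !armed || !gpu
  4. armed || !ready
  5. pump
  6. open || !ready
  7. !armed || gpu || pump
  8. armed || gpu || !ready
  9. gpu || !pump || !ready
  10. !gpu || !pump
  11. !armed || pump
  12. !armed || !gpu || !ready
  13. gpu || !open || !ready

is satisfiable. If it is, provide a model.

Unit clause (open) forces open = True.
Unit clause (!gpu) forces gpu = False.
Unit clause (pump) forces pump = True.
In (gpu || !pump || !ready) only !ready is left, so ready = False.
Set armed = True.
All clauses satisfied.

open: True, gpu: False, armed: True, ready: False, pump: True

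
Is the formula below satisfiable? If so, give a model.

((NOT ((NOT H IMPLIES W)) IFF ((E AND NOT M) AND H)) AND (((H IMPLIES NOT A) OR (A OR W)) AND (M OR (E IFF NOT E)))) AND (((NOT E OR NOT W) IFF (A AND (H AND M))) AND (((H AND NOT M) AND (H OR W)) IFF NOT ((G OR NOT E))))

G = False; W = False; E = False; A = True; H = True; M = True

  (NOT ((NOT H IMPLIES W)) IFF ((E AND NOT M) AND H)) AND (((H IMPLIES NOT A) OR (A OR W)) AND (M OR (E IFF NOT E))) = True
    NOT ((NOT H IMPLIES W)) IFF ((E AND NOT M) AND H) = True
      NOT ((NOT H IMPLIES W)) = False
        NOT H IMPLIES W = True
          NOT H = False
      (E AND NOT M) AND H = False
        E AND NOT M = False
          NOT M = False
    ((H IMPLIES NOT A) OR (A OR W)) AND (M OR (E IFF NOT E)) = True
      (H IMPLIES NOT A) OR (A OR W) = True
        H IMPLIES NOT A = False
          NOT A = False
        A OR W = True
      M OR (E IFF NOT E) = True
        E IFF NOT E = False
          NOT E = True
  ((NOT E OR NOT W) IFF (A AND (H AND M))) AND (((H AND NOT M) AND (H OR W)) IFF NOT ((G OR NOT E))) = True
    (NOT E OR NOT W) IFF (A AND (H AND M)) = True
      NOT E OR NOT W = True
        NOT E = True
        NOT W = True
      A AND (H AND M) = True
        H AND M = True
    ((H AND NOT M) AND (H OR W)) IFF NOT ((G OR NOT E)) = True
      (H AND NOT M) AND (H OR W) = False
        H AND NOT M = False
          NOT M = False
        H OR W = True
      NOT ((G OR NOT E)) = False
        G OR NOT E = True
          NOT E = True
Both conjuncts True, so the formula holds.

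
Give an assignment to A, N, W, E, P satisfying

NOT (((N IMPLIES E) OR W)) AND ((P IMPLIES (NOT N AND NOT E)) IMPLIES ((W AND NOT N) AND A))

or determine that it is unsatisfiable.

A: True, N: True, W: False, E: False, P: True

  NOT (((N IMPLIES E) OR W)) = True
    (N IMPLIES E) OR W = False
      N IMPLIES E = False
  (P IMPLIES (NOT N AND NOT E)) IMPLIES ((W AND NOT N) AND A) = True
    P IMPLIES (NOT N AND NOT E) = False
      NOT N AND NOT E = False
        NOT N = False
        NOT E = True
    (W AND NOT N) AND A = False
      W AND NOT N = False
        NOT N = False
Both conjuncts True, so the formula holds.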